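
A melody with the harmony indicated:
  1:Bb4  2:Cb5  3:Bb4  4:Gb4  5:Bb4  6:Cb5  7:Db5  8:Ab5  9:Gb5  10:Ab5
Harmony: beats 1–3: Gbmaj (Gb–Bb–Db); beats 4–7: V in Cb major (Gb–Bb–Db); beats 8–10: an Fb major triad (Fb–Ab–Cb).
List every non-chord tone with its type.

Cb5 (beat 2) — neighbor tone; Cb5 (beat 6) — passing tone; Gb5 (beat 9) — neighbor tone.

The harmony at that moment is Gb major triad (Gb, Bb, Db); Cb5 is not a chord tone.
It is approached by step up from Bb4 and left by step down to Bb4.
Step away and step back to the same note — a neighbor tone (upper neighbor).
The harmony at that moment is Gb major triad (Gb, Bb, Db); Cb5 is not a chord tone.
It is approached by step up from Bb4 and left by step up to Db5.
Step in, step out in the same direction — a passing tone.
The harmony at that moment is Fb major triad (Fb, Ab, Cb); Gb5 is not a chord tone.
It is approached by step down from Ab5 and left by step up to Ab5.
Step away and step back to the same note — a neighbor tone (lower neighbor).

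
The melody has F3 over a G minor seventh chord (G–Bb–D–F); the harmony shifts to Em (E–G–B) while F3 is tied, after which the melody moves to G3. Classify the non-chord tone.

F3 is a retardation.

The harmony at that moment is E minor triad (E, G, B); F3 is not a chord tone.
It is held over (the same pitch as the preceding F3) and left by step up to G3.
Held over from the previous chord and resolving up by step — a retardation.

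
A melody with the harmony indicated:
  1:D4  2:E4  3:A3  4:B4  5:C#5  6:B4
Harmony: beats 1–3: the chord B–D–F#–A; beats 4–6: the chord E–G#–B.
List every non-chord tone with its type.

E4 (beat 2) — escape tone; C#5 (beat 5) — neighbor tone.

The harmony at that moment is B minor seventh chord (B, D, F#, A); E4 is not a chord tone.
It is approached by step up from D4 and left by leap down to A3.
Step in, leap out — an escape tone.
The harmony at that moment is E major triad (E, G#, B); C#5 is not a chord tone.
It is approached by step up from B4 and left by step down to B4.
Step away and step back to the same note — a neighbor tone (upper neighbor).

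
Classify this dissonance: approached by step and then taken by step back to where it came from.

Approach: by step. Departure: by step in the opposite direction, back to the starting pitch.
Stepwise on both sides but reversing to return to the same chord tone — a neighbor tone. (Had it continued onward in the same direction it would be a passing tone instead.)

Neighbor tone.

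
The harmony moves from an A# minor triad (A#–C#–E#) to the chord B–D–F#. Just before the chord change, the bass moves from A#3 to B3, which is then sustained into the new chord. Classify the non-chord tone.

B3 is an anticipation.

The harmony at that moment is A# minor triad (A#, C#, E#); B3 is not a chord tone.
It is approached by step up from A#3 and then sustained as the same pitch into the next harmony.
Arriving early and becoming a chord tone when the harmony changes — an anticipation.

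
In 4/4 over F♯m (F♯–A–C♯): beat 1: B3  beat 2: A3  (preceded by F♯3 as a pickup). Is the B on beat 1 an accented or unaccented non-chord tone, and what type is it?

Accented appoggiatura.

The harmony at that moment is F♯ minor triad (F♯, A, C♯); B3 is not a chord tone.
It is approached by leap up from F♯3 and left by step down to A3.
Leap in, step out — an appoggiatura.
It falls on the downbeat, so it is accented.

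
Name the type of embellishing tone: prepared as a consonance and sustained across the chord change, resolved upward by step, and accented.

Retardation.

Approach: by preparation — the pitch is first a chord tone, then held (tied or repeated) while the harmony changes under it. Departure: up by step. Metric position: strong.
A prepared dissonance that resolves upward by step — a retardation. (The same figure resolving downward would be a suspension.)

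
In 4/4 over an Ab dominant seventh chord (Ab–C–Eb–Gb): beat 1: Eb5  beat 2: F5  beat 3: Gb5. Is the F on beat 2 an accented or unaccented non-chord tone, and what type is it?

Unaccented passing tone.

The harmony at that moment is Ab dominant seventh chord (Ab, C, Eb, Gb); F5 is not a chord tone.
It is approached by step up from Eb5 and left by step up to Gb5.
Step in, step out in the same direction — a passing tone.
It falls on a weak beat, so it is unaccented.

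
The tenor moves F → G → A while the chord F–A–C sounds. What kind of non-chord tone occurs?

G is a passing tone.

The harmony at that moment is F major triad (F, A, C); G is not a chord tone.
It is approached by step up from F and left by step up to A.
Step in, step out in the same direction — a passing tone.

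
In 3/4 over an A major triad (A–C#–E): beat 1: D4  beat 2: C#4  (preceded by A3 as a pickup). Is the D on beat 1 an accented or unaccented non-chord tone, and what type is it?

Accented appoggiatura.

The harmony at that moment is A major triad (A, C#, E); D4 is not a chord tone.
It is approached by leap up from A3 and left by step down to C#4.
Leap in, step out — an appoggiatura.
It falls on the downbeat, so it is accented.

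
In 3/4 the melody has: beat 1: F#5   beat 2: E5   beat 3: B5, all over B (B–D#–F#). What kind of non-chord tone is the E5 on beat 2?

Escape tone.

The harmony at that moment is B major triad (B, D#, F#); E5 is not a chord tone.
It is approached by step down from F#5 and left by leap up to B5.
Step in, leap out, on a weak beat — an escape tone.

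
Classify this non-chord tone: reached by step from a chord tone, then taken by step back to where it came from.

Neighbor tone.

Approach: by step. Departure: by step in the opposite direction, back to the starting pitch.
Stepwise on both sides but reversing to return to the same chord tone — a neighbor tone. (Had it continued onward in the same direction it would be a passing tone instead.)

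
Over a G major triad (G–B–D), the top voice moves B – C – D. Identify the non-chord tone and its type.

The harmony at that moment is G major triad (G, B, D); C is not a chord tone.
It is approached by step up from B and left by step up to D.
Step in, step out in the same direction — a passing tone.

C is a passing tone.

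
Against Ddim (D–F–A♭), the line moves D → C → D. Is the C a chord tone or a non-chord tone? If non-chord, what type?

The harmony at that moment is D diminished triad (D, F, A♭); C is not a chord tone.
It is approached by step down from D and left by step up to D.
Step away and step back to the same note — a neighbor tone (lower neighbor).

Non-chord tone — a neighbor tone.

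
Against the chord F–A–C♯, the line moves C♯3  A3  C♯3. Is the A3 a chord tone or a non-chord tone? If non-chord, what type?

Chord tone (the third of F augmented triad).

F augmented triad contains F, A, C♯; A is the third, so it is a chord tone.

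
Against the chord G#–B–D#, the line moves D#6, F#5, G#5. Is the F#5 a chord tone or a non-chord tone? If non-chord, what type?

The harmony at that moment is G# minor triad (G#, B, D#); F#5 is not a chord tone.
It is approached by leap down from D#6 and left by step up to G#5.
Leap in, step out — an appoggiatura.

Non-chord tone — an appoggiatura.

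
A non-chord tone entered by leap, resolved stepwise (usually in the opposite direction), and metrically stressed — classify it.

Appoggiatura.

Approach: by leap. Departure: by step. Metric position: strong.
Leap in, step out, in a metrically strong position — an appoggiatura. (It is the mirror image of the escape tone, which steps in and leaps out from a weak position.)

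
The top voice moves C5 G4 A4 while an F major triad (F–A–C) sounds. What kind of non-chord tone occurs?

The harmony at that moment is F major triad (F, A, C); G4 is not a chord tone.
It is approached by leap down from C5 and left by step up to A4.
Leap in, step out — an appoggiatura.

G4 is an appoggiatura.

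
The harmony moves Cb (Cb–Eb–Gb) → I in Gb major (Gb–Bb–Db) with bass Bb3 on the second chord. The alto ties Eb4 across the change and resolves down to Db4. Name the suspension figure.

At the second chord the bass is Bb3. The suspended Eb4 lies a fourth above the bass; after resolving down by step to Db4, the interval above the bass becomes a third.
Suspension figures are named by those two intervals: 4–3.

4–3 suspension.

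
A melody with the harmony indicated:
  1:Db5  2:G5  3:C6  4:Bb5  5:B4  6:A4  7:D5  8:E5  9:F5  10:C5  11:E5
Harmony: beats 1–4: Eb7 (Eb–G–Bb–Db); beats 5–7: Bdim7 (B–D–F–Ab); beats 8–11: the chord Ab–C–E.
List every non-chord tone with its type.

C6 (beat 3) — appoggiatura; A4 (beat 6) — escape tone; F5 (beat 9) — escape tone.

The harmony at that moment is Eb dominant seventh chord (Eb, G, Bb, Db); C6 is not a chord tone.
It is approached by leap up from G5 and left by step down to Bb5.
Leap in, step out — an appoggiatura.
The harmony at that moment is B diminished seventh chord (B, D, F, Ab); A4 is not a chord tone.
It is approached by step down from B4 and left by leap up to D5.
Step in, leap out — an escape tone.
The harmony at that moment is Ab augmented triad (Ab, C, E); F5 is not a chord tone.
It is approached by step up from E5 and left by leap down to C5.
Step in, leap out — an escape tone.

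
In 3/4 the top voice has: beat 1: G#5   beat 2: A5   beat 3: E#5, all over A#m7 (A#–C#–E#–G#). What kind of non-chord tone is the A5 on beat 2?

The harmony at that moment is A# minor seventh chord (A#, C#, E#, G#); A5 is not a chord tone.
It is approached by step up from G#5 and left by leap down to E#5.
Step in, leap out, on a weak beat — an escape tone.

Escape tone.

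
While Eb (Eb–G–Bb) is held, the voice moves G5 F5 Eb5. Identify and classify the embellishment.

F5 is a passing tone.

The harmony at that moment is Eb major triad (Eb, G, Bb); F5 is not a chord tone.
It is approached by step down from G5 and left by step down to Eb5.
Step in, step out in the same direction — a passing tone.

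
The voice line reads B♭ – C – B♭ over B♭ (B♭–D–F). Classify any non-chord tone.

The harmony at that moment is B♭ major triad (B♭, D, F); C is not a chord tone.
It is approached by step up from B♭ and left by step down to B♭.
Step away and step back to the same note — a neighbor tone (upper neighbor).

C is a neighbor tone.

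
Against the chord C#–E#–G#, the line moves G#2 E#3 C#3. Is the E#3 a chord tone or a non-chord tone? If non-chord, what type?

Chord tone (the third of C# major triad).

C# major triad contains C#, E#, G#; E# is the third, so it is a chord tone.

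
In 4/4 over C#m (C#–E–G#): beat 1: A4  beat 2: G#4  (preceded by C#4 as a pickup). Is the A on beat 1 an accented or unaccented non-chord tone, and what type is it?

The harmony at that moment is C# minor triad (C#, E, G#); A4 is not a chord tone.
It is approached by leap up from C#4 and left by step down to G#4.
Leap in, step out — an appoggiatura.
It falls on the downbeat, so it is accented.

Accented appoggiatura.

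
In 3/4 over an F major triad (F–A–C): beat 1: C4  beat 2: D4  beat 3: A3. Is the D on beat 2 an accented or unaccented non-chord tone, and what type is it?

Unaccented escape tone.

The harmony at that moment is F major triad (F, A, C); D4 is not a chord tone.
It is approached by step up from C4 and left by leap down to A3.
Step in, leap out — an escape tone.
It falls on a weak beat, so it is unaccented.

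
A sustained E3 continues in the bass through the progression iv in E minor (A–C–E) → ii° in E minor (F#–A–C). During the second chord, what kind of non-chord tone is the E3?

Pedal tone (pedal point).

The harmony at that moment is F# diminished triad (F#, A, C); E3 is not a chord tone.
It is held over (the same pitch as the preceding E3) and then sustained as the same pitch into the next harmony.
Sustained through a change of harmony — a pedal tone.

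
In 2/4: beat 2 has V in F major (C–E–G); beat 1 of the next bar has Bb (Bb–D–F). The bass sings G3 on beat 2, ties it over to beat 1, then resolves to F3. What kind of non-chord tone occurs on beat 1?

The harmony at that moment is Bb major triad (Bb, D, F); G3 is not a chord tone.
It is held over (the same pitch as the preceding G3) and left by step down to F3.
Held over from the previous chord and resolving down by step — a suspension.

Suspension.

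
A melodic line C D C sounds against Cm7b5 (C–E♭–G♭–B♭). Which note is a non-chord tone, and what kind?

The harmony at that moment is C half-diminished seventh chord (C, E♭, G♭, B♭); D is not a chord tone.
It is approached by step up from C and left by step down to C.
Step away and step back to the same note — a neighbor tone (upper neighbor).

D is a neighbor tone.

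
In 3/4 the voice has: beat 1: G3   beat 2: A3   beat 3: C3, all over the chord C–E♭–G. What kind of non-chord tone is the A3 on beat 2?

Escape tone.

The harmony at that moment is C minor triad (C, E♭, G); A3 is not a chord tone.
It is approached by step up from G3 and left by leap down to C3.
Step in, leap out, on a weak beat — an escape tone.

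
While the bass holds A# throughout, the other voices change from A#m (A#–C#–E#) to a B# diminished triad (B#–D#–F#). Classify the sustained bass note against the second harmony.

The harmony at that moment is B# diminished triad (B#, D#, F#); A# is not a chord tone.
It is held over (the same pitch as the preceding A#) and then sustained as the same pitch into the next harmony.
Sustained through a change of harmony — a pedal tone.

Pedal tone (pedal point).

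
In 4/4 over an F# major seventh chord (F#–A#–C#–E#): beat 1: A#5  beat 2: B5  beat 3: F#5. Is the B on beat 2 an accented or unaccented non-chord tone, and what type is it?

Unaccented escape tone.

The harmony at that moment is F# major seventh chord (F#, A#, C#, E#); B5 is not a chord tone.
It is approached by step up from A#5 and left by leap down to F#5.
Step in, leap out — an escape tone.
It falls on a weak beat, so it is unaccented.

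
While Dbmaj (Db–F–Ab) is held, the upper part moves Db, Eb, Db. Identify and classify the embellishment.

Eb is a neighbor tone.

The harmony at that moment is Db major triad (Db, F, Ab); Eb is not a chord tone.
It is approached by step up from Db and left by step down to Db.
Step away and step back to the same note — a neighbor tone (upper neighbor).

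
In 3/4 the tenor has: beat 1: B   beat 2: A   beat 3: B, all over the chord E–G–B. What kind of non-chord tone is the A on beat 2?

Lower neighbor tone.

The harmony at that moment is E minor triad (E, G, B); A is not a chord tone.
It is approached by step down from B and left by step up to B.
Step away and step back to the same note — a neighbor tone (lower neighbor).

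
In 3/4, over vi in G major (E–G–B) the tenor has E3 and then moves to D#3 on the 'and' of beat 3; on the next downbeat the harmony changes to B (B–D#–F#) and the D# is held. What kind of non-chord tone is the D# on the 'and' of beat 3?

The harmony at that moment is E minor triad (E, G, B); D#3 is not a chord tone.
It is approached by step down from E3 and then sustained as the same pitch into the next harmony.
Arriving early and becoming a chord tone when the harmony changes — an anticipation.

Anticipation.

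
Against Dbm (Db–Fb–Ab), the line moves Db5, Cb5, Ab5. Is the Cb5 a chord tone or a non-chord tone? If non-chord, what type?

The harmony at that moment is Db minor triad (Db, Fb, Ab); Cb5 is not a chord tone.
It is approached by step down from Db5 and left by leap up to Ab5.
Step in, leap out — an escape tone.

Non-chord tone — an escape tone.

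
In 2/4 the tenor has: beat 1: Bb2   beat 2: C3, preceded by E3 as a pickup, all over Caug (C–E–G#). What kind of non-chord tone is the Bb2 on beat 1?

Appoggiatura.

The harmony at that moment is C augmented triad (C, E, G#); Bb2 is not a chord tone.
It is approached by leap down from E3 and left by step up to C3.
Leap in, step out, metrically accented — an appoggiatura.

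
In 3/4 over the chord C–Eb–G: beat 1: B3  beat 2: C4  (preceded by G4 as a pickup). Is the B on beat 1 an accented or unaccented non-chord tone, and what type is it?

Accented appoggiatura.

The harmony at that moment is C minor triad (C, Eb, G); B3 is not a chord tone.
It is approached by leap down from G4 and left by step up to C4.
Leap in, step out — an appoggiatura.
It falls on the downbeat, so it is accented.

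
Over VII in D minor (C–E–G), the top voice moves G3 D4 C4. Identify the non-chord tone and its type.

D4 is an appoggiatura.

The harmony at that moment is C major triad (C, E, G); D4 is not a chord tone.
It is approached by leap up from G3 and left by step down to C4.
Leap in, step out — an appoggiatura.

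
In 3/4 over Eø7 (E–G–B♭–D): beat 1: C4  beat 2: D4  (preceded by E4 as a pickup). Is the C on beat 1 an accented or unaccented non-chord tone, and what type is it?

The harmony at that moment is E half-diminished seventh chord (E, G, B♭, D); C4 is not a chord tone.
It is approached by leap down from E4 and left by step up to D4.
Leap in, step out — an appoggiatura.
It falls on the downbeat, so it is accented.

Accented appoggiatura.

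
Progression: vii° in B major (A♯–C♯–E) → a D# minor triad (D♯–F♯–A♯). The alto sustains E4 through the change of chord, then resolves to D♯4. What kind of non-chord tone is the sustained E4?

E4 is a suspension.

The harmony at that moment is D♯ minor triad (D♯, F♯, A♯); E4 is not a chord tone.
It is held over (the same pitch as the preceding E4) and left by step down to D♯4.
Held over from the previous chord and resolving down by step — a suspension.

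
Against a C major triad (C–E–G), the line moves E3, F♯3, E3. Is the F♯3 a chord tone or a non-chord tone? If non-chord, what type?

The harmony at that moment is C major triad (C, E, G); F♯3 is not a chord tone.
It is approached by step up from E3 and left by step down to E3.
Step away and step back to the same note — a neighbor tone (upper neighbor).

Non-chord tone — a neighbor tone.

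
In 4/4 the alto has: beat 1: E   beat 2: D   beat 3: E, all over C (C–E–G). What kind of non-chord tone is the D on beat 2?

The harmony at that moment is C major triad (C, E, G); D is not a chord tone.
It is approached by step down from E and left by step up to E.
Step away and step back to the same note — a neighbor tone (lower neighbor).

Lower neighbor tone.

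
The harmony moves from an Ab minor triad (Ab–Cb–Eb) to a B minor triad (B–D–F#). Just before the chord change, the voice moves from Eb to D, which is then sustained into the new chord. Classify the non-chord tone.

D is an anticipation.

The harmony at that moment is Ab minor triad (Ab, Cb, Eb); D is not a chord tone.
It is approached by step down from Eb and then sustained as the same pitch into the next harmony.
Arriving early and becoming a chord tone when the harmony changes — an anticipation.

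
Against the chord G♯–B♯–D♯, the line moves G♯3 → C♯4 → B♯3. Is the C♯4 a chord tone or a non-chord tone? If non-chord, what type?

The harmony at that moment is G♯ major triad (G♯, B♯, D♯); C♯4 is not a chord tone.
It is approached by leap up from G♯3 and left by step down to B♯3.
Leap in, step out — an appoggiatura.

Non-chord tone — an appoggiatura.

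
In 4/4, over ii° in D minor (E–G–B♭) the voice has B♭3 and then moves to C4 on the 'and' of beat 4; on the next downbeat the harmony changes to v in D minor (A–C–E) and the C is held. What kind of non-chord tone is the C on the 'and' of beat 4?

Anticipation.

The harmony at that moment is E diminished triad (E, G, B♭); C4 is not a chord tone.
It is approached by step up from B♭3 and then sustained as the same pitch into the next harmony.
Arriving early and becoming a chord tone when the harmony changes — an anticipation.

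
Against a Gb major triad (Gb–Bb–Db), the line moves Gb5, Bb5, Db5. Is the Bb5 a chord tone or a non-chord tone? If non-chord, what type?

Gb major triad contains Gb, Bb, Db; Bb is the third, so it is a chord tone.

Chord tone (the third of Gb major triad).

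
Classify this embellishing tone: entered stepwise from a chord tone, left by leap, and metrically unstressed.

Approach: by step. Departure: by leap. Metric position: weak.
Step in, leap out, from a weak position — an escape tone (échappée). (It is the mirror image of the appoggiatura, which leaps in and steps out on a strong beat.)

Escape tone.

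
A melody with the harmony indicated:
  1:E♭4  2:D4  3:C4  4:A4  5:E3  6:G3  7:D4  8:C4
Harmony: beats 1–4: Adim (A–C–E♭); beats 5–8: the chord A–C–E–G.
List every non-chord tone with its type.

D4 (beat 2) — passing tone; D4 (beat 7) — appoggiatura.

The harmony at that moment is A diminished triad (A, C, E♭); D4 is not a chord tone.
It is approached by step down from E♭4 and left by step down to C4.
Step in, step out in the same direction — a passing tone.
The harmony at that moment is A minor seventh chord (A, C, E, G); D4 is not a chord tone.
It is approached by leap up from G3 and left by step down to C4.
Leap in, step out — an appoggiatura.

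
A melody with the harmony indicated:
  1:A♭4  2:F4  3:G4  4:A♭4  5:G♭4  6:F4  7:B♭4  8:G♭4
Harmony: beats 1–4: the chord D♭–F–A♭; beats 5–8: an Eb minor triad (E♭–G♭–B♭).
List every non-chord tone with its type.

The harmony at that moment is D♭ major triad (D♭, F, A♭); G4 is not a chord tone.
It is approached by step up from F4 and left by step up to A♭4.
Step in, step out in the same direction — a passing tone.
The harmony at that moment is E♭ minor triad (E♭, G♭, B♭); F4 is not a chord tone.
It is approached by step down from G♭4 and left by leap up to B♭4.
Step in, leap out — an escape tone.

G4 (beat 3) — passing tone; F4 (beat 6) — escape tone.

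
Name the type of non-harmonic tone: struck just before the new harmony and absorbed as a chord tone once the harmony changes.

Approach: ahead of the chord change (typically by step), so it is dissonant against the current harmony. Departure: none — the same pitch is restated or held and is a chord tone of the new harmony.
Dissonant first, consonant once the harmony catches up: the note simply arrives early — an anticipation. (The reverse timing, consonant first and dissonant after the change, would be a suspension or retardation.)

Anticipation.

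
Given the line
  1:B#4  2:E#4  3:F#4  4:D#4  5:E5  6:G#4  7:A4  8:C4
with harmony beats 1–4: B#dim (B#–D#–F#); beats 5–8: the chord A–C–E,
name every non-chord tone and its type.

E#4 (beat 2) — appoggiatura; G#4 (beat 6) — appoggiatura.

The harmony at that moment is B# diminished triad (B#, D#, F#); E#4 is not a chord tone.
It is approached by leap down from B#4 and left by step up to F#4.
Leap in, step out — an appoggiatura.
The harmony at that moment is A minor triad (A, C, E); G#4 is not a chord tone.
It is approached by leap down from E5 and left by step up to A4.
Leap in, step out — an appoggiatura.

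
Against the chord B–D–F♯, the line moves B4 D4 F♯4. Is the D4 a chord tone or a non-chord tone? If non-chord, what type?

Chord tone (the third of B minor triad).

B minor triad contains B, D, F♯; D is the third, so it is a chord tone.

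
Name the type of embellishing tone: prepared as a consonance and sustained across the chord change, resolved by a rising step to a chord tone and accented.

Approach: by preparation — the pitch is first a chord tone, then held (tied or repeated) while the harmony changes under it. Departure: up by step. Metric position: strong.
A prepared dissonance that resolves upward by step — a retardation. (The same figure resolving downward would be a suspension.)

Retardation.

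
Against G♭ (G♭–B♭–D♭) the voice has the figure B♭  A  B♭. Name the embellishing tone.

The harmony at that moment is G♭ major triad (G♭, B♭, D♭); A is not a chord tone.
It is approached by step down from B♭ and left by step up to B♭.
Step away and step back to the same note — a neighbor tone (lower neighbor).

A is a neighbor tone.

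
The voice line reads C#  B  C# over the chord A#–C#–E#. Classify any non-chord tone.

B is a neighbor tone.

The harmony at that moment is A# minor triad (A#, C#, E#); B is not a chord tone.
It is approached by step down from C# and left by step up to C#.
Step away and step back to the same note — a neighbor tone (lower neighbor).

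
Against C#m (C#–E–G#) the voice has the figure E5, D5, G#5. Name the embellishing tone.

D5 is an escape tone.

The harmony at that moment is C# minor triad (C#, E, G#); D5 is not a chord tone.
It is approached by step down from E5 and left by leap up to G#5.
Step in, leap out — an escape tone.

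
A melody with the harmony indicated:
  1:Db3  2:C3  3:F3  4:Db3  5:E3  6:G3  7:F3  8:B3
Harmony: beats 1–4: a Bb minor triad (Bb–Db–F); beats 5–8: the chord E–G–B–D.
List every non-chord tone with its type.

The harmony at that moment is Bb minor triad (Bb, Db, F); C3 is not a chord tone.
It is approached by step down from Db3 and left by leap up to F3.
Step in, leap out — an escape tone.
The harmony at that moment is E minor seventh chord (E, G, B, D); F3 is not a chord tone.
It is approached by step down from G3 and left by leap up to B3.
Step in, leap out — an escape tone.

C3 (beat 2) — escape tone; F3 (beat 7) — escape tone.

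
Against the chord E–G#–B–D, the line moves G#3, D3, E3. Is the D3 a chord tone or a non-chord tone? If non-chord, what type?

E dominant seventh chord contains E, G#, B, D; D is the seventh, so it is a chord tone.

Chord tone (the seventh of E dominant seventh chord).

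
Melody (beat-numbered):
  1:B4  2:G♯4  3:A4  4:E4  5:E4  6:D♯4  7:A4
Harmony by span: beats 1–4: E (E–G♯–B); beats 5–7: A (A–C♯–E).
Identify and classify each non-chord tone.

A4 (beat 3) — escape tone; D♯4 (beat 6) — escape tone.

The harmony at that moment is E major triad (E, G♯, B); A4 is not a chord tone.
It is approached by step up from G♯4 and left by leap down to E4.
Step in, leap out — an escape tone.
The harmony at that moment is A major triad (A, C♯, E); D♯4 is not a chord tone.
It is approached by step down from E4 and left by leap up to A4.
Step in, leap out — an escape tone.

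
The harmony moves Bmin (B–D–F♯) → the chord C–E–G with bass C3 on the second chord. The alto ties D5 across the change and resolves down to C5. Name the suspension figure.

9–8 suspension.

At the second chord the bass is C3. The suspended D5 lies a ninth above the bass; after resolving down by step to C5, the interval above the bass becomes an octave.
Suspension figures are named by those two intervals: 9–8.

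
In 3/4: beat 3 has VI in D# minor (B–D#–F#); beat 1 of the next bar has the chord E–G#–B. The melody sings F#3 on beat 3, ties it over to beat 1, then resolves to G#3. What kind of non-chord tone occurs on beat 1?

Retardation.

The harmony at that moment is E major triad (E, G#, B); F#3 is not a chord tone.
It is held over (the same pitch as the preceding F#3) and left by step up to G#3.
Held over from the previous chord and resolving up by step — a retardation.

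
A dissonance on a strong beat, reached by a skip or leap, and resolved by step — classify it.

Approach: by leap. Departure: by step. Metric position: strong.
Leap in, step out, in a metrically strong position — an appoggiatura. (It is the mirror image of the escape tone, which steps in and leaps out from a weak position.)

Appoggiatura.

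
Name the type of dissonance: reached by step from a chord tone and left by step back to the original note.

Neighbor tone.

Approach: by step. Departure: by step in the opposite direction, back to the starting pitch.
Stepwise on both sides but reversing to return to the same chord tone — a neighbor tone. (Had it continued onward in the same direction it would be a passing tone instead.)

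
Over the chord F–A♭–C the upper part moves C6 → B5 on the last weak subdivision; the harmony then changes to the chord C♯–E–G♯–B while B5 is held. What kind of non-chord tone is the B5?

The harmony at that moment is F minor triad (F, A♭, C); B5 is not a chord tone.
It is approached by step down from C6 and then sustained as the same pitch into the next harmony.
Arriving early and becoming a chord tone when the harmony changes — an anticipation.

B5 is an anticipation.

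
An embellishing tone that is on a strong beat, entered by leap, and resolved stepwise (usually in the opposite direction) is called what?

Approach: by leap. Departure: by step. Metric position: strong.
Leap in, step out, in a metrically strong position — an appoggiatura. (It is the mirror image of the escape tone, which steps in and leaps out from a weak position.)

Appoggiatura.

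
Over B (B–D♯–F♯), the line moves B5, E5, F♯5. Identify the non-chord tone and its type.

E5 is an appoggiatura.

The harmony at that moment is B major triad (B, D♯, F♯); E5 is not a chord tone.
It is approached by leap down from B5 and left by step up to F♯5.
Leap in, step out — an appoggiatura.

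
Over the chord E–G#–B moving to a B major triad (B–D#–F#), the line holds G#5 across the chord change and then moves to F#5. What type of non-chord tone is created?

G#5 is a suspension.

The harmony at that moment is B major triad (B, D#, F#); G#5 is not a chord tone.
It is held over (the same pitch as the preceding G#5) and left by step down to F#5.
Held over from the previous chord and resolving down by step — a suspension.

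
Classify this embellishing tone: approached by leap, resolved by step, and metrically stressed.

Appoggiatura.

Approach: by leap. Departure: by step. Metric position: strong.
Leap in, step out, in a metrically strong position — an appoggiatura. (It is the mirror image of the escape tone, which steps in and leaps out from a weak position.)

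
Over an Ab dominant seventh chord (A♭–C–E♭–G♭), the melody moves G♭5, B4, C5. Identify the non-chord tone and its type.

The harmony at that moment is A♭ dominant seventh chord (A♭, C, E♭, G♭); B4 is not a chord tone.
It is approached by leap down from G♭5 and left by step up to C5.
Leap in, step out — an appoggiatura.

B4 is an appoggiatura.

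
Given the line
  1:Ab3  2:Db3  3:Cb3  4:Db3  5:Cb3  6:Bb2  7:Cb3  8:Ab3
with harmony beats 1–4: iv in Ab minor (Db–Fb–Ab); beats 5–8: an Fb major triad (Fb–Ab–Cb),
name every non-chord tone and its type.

Cb3 (beat 3) — neighbor tone; Bb2 (beat 6) — neighbor tone.

The harmony at that moment is Db minor triad (Db, Fb, Ab); Cb3 is not a chord tone.
It is approached by step down from Db3 and left by step up to Db3.
Step away and step back to the same note — a neighbor tone (lower neighbor).
The harmony at that moment is Fb major triad (Fb, Ab, Cb); Bb2 is not a chord tone.
It is approached by step down from Cb3 and left by step up to Cb3.
Step away and step back to the same note — a neighbor tone (lower neighbor).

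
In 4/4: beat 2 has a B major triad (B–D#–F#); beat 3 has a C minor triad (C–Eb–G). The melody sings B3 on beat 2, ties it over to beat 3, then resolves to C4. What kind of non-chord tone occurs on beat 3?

The harmony at that moment is C minor triad (C, Eb, G); B3 is not a chord tone.
It is held over (the same pitch as the preceding B3) and left by step up to C4.
Held over from the previous chord and resolving up by step — a retardation.

Retardation.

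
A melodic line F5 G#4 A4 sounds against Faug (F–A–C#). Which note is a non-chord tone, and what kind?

G#4 is an appoggiatura.

The harmony at that moment is F augmented triad (F, A, C#); G#4 is not a chord tone.
It is approached by leap down from F5 and left by step up to A4.
Leap in, step out — an appoggiatura.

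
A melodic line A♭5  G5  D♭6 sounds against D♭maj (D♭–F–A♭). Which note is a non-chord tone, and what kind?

The harmony at that moment is D♭ major triad (D♭, F, A♭); G5 is not a chord tone.
It is approached by step down from A♭5 and left by leap up to D♭6.
Step in, leap out — an escape tone.

G5 is an escape tone.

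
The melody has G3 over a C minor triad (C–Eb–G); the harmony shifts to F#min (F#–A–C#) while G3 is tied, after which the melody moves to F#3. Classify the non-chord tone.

G3 is a suspension.

The harmony at that moment is F# minor triad (F#, A, C#); G3 is not a chord tone.
It is held over (the same pitch as the preceding G3) and left by step down to F#3.
Held over from the previous chord and resolving down by step — a suspension.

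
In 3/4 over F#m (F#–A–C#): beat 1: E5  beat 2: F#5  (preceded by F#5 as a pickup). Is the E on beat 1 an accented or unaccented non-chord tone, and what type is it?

Accented neighbor tone.

The harmony at that moment is F# minor triad (F#, A, C#); E5 is not a chord tone.
It is approached by step down from F#5 and left by step up to F#5.
Step away and step back to the same note — a neighbor tone (lower neighbor).
It falls on the downbeat, so it is accented.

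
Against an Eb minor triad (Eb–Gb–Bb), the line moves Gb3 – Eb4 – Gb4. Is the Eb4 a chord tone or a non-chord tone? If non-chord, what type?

Chord tone (the root of Eb minor triad).

Eb minor triad contains Eb, Gb, Bb; Eb is the root, so it is a chord tone.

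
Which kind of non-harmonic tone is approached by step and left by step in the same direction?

Passing tone.

Approach: by step. Departure: by step, continuing in the same direction.
Stepwise on both sides with no change of direction means the note fills in the space between two different chord tones — a passing tone. (Had it turned back to its starting note it would be a neighbor tone instead.)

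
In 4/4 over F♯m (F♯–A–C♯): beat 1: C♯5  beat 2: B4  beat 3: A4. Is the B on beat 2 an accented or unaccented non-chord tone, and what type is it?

Unaccented passing tone.

The harmony at that moment is F♯ minor triad (F♯, A, C♯); B4 is not a chord tone.
It is approached by step down from C♯5 and left by step down to A4.
Step in, step out in the same direction — a passing tone.
It falls on a weak beat, so it is unaccented.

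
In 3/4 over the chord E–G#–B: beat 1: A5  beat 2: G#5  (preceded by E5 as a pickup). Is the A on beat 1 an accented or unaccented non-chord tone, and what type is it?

The harmony at that moment is E major triad (E, G#, B); A5 is not a chord tone.
It is approached by leap up from E5 and left by step down to G#5.
Leap in, step out — an appoggiatura.
It falls on the downbeat, so it is accented.

Accented appoggiatura.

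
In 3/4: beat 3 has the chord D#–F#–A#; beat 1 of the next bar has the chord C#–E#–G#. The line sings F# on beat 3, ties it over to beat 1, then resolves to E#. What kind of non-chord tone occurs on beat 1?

Suspension.

The harmony at that moment is C# major triad (C#, E#, G#); F# is not a chord tone.
It is held over (the same pitch as the preceding F#) and left by step down to E#.
Held over from the previous chord and resolving down by step — a suspension.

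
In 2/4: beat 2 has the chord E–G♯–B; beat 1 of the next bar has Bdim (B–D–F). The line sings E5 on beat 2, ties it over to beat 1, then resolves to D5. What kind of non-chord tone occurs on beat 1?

The harmony at that moment is B diminished triad (B, D, F); E5 is not a chord tone.
It is held over (the same pitch as the preceding E5) and left by step down to D5.
Held over from the previous chord and resolving down by step — a suspension.

Suspension.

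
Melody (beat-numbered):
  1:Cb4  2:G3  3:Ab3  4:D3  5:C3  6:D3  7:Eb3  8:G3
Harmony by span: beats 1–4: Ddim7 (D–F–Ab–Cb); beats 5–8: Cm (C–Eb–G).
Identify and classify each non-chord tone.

G3 (beat 2) — appoggiatura; D3 (beat 6) — passing tone.

The harmony at that moment is D diminished seventh chord (D, F, Ab, Cb); G3 is not a chord tone.
It is approached by leap down from Cb4 and left by step up to Ab3.
Leap in, step out — an appoggiatura.
The harmony at that moment is C minor triad (C, Eb, G); D3 is not a chord tone.
It is approached by step up from C3 and left by step up to Eb3.
Step in, step out in the same direction — a passing tone.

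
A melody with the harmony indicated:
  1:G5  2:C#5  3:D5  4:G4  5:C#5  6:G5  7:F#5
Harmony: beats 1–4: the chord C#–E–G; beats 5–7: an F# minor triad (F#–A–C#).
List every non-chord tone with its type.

D5 (beat 3) — escape tone; G5 (beat 6) — appoggiatura.

The harmony at that moment is C# diminished triad (C#, E, G); D5 is not a chord tone.
It is approached by step up from C#5 and left by leap down to G4.
Step in, leap out — an escape tone.
The harmony at that moment is F# minor triad (F#, A, C#); G5 is not a chord tone.
It is approached by leap up from C#5 and left by step down to F#5.
Leap in, step out — an appoggiatura.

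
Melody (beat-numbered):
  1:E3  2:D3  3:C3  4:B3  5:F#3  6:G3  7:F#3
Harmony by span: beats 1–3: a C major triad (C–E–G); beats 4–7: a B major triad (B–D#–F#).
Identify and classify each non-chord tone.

The harmony at that moment is C major triad (C, E, G); D3 is not a chord tone.
It is approached by step down from E3 and left by step down to C3.
Step in, step out in the same direction — a passing tone.
The harmony at that moment is B major triad (B, D#, F#); G3 is not a chord tone.
It is approached by step up from F#3 and left by step down to F#3.
Step away and step back to the same note — a neighbor tone (upper neighbor).

D3 (beat 2) — passing tone; G3 (beat 6) — neighbor tone.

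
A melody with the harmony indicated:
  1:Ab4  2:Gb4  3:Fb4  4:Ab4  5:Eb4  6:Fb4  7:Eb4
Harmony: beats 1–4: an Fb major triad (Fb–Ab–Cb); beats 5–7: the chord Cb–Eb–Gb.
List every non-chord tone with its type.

Gb4 (beat 2) — passing tone; Fb4 (beat 6) — neighbor tone.

The harmony at that moment is Fb major triad (Fb, Ab, Cb); Gb4 is not a chord tone.
It is approached by step down from Ab4 and left by step down to Fb4.
Step in, step out in the same direction — a passing tone.
The harmony at that moment is Cb major triad (Cb, Eb, Gb); Fb4 is not a chord tone.
It is approached by step up from Eb4 and left by step down to Eb4.
Step away and step back to the same note — a neighbor tone (upper neighbor).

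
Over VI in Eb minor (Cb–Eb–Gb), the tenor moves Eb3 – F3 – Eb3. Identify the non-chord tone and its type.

F3 is a neighbor tone.

The harmony at that moment is Cb major triad (Cb, Eb, Gb); F3 is not a chord tone.
It is approached by step up from Eb3 and left by step down to Eb3.
Step away and step back to the same note — a neighbor tone (upper neighbor).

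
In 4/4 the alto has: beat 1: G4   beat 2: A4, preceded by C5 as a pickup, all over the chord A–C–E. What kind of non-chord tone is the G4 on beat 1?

Appoggiatura.

The harmony at that moment is A minor triad (A, C, E); G4 is not a chord tone.
It is approached by leap down from C5 and left by step up to A4.
Leap in, step out, metrically accented — an appoggiatura.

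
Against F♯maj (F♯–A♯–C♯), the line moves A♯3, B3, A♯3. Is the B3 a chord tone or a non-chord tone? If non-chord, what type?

The harmony at that moment is F♯ major triad (F♯, A♯, C♯); B3 is not a chord tone.
It is approached by step up from A♯3 and left by step down to A♯3.
Step away and step back to the same note — a neighbor tone (upper neighbor).

Non-chord tone — a neighbor tone.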